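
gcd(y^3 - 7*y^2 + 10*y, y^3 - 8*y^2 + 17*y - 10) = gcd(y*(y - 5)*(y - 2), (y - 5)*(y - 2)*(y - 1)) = y^2 - 7*y + 10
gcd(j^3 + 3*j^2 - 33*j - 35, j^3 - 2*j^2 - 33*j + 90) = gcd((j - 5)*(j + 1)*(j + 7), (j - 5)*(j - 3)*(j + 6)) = j - 5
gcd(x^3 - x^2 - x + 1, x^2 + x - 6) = 1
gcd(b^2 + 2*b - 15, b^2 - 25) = b + 5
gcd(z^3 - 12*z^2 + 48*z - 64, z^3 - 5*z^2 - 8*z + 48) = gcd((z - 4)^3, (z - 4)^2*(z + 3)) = z^2 - 8*z + 16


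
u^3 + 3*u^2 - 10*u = u*(u - 2)*(u + 5)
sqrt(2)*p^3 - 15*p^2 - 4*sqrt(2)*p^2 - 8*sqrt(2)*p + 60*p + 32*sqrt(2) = (p - 4)*(p - 8*sqrt(2))*(sqrt(2)*p + 1)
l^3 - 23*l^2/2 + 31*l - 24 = (l - 8)*(l - 2)*(l - 3/2)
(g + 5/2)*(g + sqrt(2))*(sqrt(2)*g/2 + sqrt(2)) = sqrt(2)*g^3/2 + g^2 + 9*sqrt(2)*g^2/4 + 5*sqrt(2)*g/2 + 9*g/2 + 5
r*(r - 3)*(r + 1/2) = r^3 - 5*r^2/2 - 3*r/2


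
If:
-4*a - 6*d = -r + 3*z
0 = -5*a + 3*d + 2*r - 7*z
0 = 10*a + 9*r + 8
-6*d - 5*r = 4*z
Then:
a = -107/226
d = 77/678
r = -41/113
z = 32/113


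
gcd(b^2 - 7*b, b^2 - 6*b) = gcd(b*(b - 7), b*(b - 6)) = b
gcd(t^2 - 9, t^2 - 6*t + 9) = t - 3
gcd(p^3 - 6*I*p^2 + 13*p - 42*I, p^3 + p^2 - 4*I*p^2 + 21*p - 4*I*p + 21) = p^2 - 4*I*p + 21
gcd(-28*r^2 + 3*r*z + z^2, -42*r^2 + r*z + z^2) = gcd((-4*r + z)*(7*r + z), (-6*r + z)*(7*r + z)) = 7*r + z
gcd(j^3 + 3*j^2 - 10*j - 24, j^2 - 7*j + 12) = j - 3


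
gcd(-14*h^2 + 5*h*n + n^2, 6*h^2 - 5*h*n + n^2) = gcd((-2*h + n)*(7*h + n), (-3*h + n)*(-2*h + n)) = 2*h - n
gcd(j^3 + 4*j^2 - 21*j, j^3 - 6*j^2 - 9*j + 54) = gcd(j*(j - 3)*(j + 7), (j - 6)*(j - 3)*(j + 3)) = j - 3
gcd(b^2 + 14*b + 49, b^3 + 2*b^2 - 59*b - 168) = b + 7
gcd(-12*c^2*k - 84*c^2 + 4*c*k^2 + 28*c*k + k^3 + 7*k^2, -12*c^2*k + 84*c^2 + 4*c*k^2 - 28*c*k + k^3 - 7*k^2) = 12*c^2 - 4*c*k - k^2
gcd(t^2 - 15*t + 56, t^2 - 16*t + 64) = t - 8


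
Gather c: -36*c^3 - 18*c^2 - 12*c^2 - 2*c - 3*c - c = -36*c^3 - 30*c^2 - 6*c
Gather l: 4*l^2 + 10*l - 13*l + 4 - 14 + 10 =4*l^2 - 3*l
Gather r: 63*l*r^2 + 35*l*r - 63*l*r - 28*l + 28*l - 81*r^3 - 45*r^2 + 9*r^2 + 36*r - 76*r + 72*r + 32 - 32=-81*r^3 + r^2*(63*l - 36) + r*(32 - 28*l)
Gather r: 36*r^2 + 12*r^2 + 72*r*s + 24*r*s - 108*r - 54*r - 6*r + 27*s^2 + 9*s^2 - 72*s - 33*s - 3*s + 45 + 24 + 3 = 48*r^2 + r*(96*s - 168) + 36*s^2 - 108*s + 72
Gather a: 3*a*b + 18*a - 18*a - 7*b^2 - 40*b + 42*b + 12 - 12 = 3*a*b - 7*b^2 + 2*b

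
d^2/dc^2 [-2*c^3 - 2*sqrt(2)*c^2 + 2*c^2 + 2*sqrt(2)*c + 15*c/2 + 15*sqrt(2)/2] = -12*c - 4*sqrt(2) + 4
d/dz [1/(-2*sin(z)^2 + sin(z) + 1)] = (4*sin(z) - 1)*cos(z)/(sin(z) + cos(2*z))^2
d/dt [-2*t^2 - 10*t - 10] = -4*t - 10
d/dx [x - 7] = 1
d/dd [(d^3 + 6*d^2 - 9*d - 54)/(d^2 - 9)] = 1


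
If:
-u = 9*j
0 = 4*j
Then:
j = 0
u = 0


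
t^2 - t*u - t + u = (t - 1)*(t - u)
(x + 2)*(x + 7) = x^2 + 9*x + 14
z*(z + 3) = z^2 + 3*z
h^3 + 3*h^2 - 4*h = h*(h - 1)*(h + 4)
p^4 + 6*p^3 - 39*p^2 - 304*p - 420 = (p - 7)*(p + 2)*(p + 5)*(p + 6)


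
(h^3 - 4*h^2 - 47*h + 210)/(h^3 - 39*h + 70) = (h - 6)/(h - 2)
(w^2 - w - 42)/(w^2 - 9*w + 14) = (w + 6)/(w - 2)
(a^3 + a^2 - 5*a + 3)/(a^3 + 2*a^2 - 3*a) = (a - 1)/a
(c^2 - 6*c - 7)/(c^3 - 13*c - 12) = (c - 7)/(c^2 - c - 12)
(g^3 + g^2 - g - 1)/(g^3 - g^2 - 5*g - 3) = (g - 1)/(g - 3)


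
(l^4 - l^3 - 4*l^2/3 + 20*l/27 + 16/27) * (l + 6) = l^5 + 5*l^4 - 22*l^3/3 - 196*l^2/27 + 136*l/27 + 32/9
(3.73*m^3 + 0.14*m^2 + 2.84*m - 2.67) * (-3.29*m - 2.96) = -12.2717*m^4 - 11.5014*m^3 - 9.758*m^2 + 0.3779*m + 7.9032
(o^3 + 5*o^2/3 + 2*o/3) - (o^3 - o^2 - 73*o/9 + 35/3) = 8*o^2/3 + 79*o/9 - 35/3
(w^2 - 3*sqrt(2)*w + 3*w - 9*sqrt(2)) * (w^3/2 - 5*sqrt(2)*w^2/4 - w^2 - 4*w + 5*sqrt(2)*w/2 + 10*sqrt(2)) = w^5/2 - 11*sqrt(2)*w^4/4 + w^4/2 - 11*sqrt(2)*w^3/4 + w^3/2 - 9*w^2/2 + 77*sqrt(2)*w^2/2 - 105*w + 66*sqrt(2)*w - 180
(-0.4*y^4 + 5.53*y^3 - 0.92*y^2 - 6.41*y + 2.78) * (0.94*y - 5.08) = -0.376*y^5 + 7.2302*y^4 - 28.9572*y^3 - 1.3518*y^2 + 35.176*y - 14.1224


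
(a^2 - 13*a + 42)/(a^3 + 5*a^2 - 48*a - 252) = (a - 6)/(a^2 + 12*a + 36)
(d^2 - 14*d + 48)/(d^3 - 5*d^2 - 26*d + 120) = (d - 8)/(d^2 + d - 20)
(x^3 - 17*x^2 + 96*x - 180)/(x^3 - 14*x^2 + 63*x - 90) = (x - 6)/(x - 3)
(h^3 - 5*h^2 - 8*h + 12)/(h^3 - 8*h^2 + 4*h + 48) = (h - 1)/(h - 4)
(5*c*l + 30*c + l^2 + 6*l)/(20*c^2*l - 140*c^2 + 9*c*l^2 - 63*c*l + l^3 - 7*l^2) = (l + 6)/(4*c*l - 28*c + l^2 - 7*l)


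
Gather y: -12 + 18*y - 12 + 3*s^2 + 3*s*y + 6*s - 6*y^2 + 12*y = 3*s^2 + 6*s - 6*y^2 + y*(3*s + 30) - 24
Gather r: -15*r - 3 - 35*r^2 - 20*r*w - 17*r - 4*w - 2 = -35*r^2 + r*(-20*w - 32) - 4*w - 5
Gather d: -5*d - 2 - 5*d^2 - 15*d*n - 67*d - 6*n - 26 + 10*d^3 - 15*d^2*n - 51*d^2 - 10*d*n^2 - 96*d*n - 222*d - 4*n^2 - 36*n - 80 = 10*d^3 + d^2*(-15*n - 56) + d*(-10*n^2 - 111*n - 294) - 4*n^2 - 42*n - 108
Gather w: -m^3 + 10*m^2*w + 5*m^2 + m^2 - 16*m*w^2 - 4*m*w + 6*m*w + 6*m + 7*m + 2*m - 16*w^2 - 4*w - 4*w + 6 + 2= -m^3 + 6*m^2 + 15*m + w^2*(-16*m - 16) + w*(10*m^2 + 2*m - 8) + 8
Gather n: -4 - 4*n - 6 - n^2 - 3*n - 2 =-n^2 - 7*n - 12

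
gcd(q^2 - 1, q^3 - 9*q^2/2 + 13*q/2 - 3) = q - 1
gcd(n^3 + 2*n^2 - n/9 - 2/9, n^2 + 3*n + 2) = n + 2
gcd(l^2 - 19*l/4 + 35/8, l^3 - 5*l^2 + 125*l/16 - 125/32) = l - 5/4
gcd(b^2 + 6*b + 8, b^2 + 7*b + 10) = b + 2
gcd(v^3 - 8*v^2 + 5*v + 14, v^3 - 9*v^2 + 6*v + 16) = v^2 - v - 2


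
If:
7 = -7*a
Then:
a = -1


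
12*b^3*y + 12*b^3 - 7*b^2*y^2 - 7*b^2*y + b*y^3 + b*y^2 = (-4*b + y)*(-3*b + y)*(b*y + b)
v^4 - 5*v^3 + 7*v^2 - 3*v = v*(v - 3)*(v - 1)^2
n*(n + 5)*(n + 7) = n^3 + 12*n^2 + 35*n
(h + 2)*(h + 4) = h^2 + 6*h + 8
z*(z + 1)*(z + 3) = z^3 + 4*z^2 + 3*z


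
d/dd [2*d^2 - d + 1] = 4*d - 1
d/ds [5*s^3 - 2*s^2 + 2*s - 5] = 15*s^2 - 4*s + 2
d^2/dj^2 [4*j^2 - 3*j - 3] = 8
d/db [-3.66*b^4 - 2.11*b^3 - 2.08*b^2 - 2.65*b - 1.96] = -14.64*b^3 - 6.33*b^2 - 4.16*b - 2.65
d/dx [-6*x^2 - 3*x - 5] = -12*x - 3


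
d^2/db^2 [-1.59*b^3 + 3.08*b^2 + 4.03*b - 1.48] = 6.16 - 9.54*b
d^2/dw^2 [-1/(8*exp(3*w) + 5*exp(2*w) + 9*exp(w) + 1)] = (-2*(24*exp(2*w) + 10*exp(w) + 9)^2*exp(w) + (72*exp(2*w) + 20*exp(w) + 9)*(8*exp(3*w) + 5*exp(2*w) + 9*exp(w) + 1))*exp(w)/(8*exp(3*w) + 5*exp(2*w) + 9*exp(w) + 1)^3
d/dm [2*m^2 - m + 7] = 4*m - 1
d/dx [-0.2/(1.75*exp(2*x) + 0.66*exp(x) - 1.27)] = (0.7*exp(x) + 0.132)*exp(x)/(1.75*exp(2*x) + 0.66*exp(x) - 1.27)^2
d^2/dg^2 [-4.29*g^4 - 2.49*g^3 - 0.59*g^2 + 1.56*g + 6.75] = -51.48*g^2 - 14.94*g - 1.18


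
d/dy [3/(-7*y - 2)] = 21/(7*y + 2)^2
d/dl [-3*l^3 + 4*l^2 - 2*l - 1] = -9*l^2 + 8*l - 2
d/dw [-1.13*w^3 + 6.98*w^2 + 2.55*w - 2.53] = -3.39*w^2 + 13.96*w + 2.55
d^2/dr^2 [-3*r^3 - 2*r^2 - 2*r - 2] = -18*r - 4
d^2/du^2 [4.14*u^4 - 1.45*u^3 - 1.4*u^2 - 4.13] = 49.68*u^2 - 8.7*u - 2.8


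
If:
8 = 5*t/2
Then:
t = 16/5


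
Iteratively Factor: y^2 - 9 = (y + 3)*(y - 3)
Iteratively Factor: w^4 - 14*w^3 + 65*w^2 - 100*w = (w - 5)*(w^3 - 9*w^2 + 20*w) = w*(w - 5)*(w^2 - 9*w + 20) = w*(w - 5)^2*(w - 4)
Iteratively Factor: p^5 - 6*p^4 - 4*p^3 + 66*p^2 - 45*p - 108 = (p - 4)*(p^4 - 2*p^3 - 12*p^2 + 18*p + 27) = (p - 4)*(p - 3)*(p^3 + p^2 - 9*p - 9) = (p - 4)*(p - 3)^2*(p^2 + 4*p + 3) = (p - 4)*(p - 3)^2*(p + 3)*(p + 1)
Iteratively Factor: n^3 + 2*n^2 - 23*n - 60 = (n + 4)*(n^2 - 2*n - 15) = (n - 5)*(n + 4)*(n + 3)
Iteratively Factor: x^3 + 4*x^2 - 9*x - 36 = (x + 4)*(x^2 - 9) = (x + 3)*(x + 4)*(x - 3)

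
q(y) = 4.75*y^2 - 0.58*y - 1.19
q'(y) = 9.5*y - 0.58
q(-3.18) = 48.69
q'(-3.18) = -30.79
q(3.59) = 57.95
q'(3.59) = 33.52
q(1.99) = 16.47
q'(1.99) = 18.32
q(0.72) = 0.85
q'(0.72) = 6.26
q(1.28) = 5.85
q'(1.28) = 11.58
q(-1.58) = 11.58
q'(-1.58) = -15.59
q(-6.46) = 200.78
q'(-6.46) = -61.95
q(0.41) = -0.63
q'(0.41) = 3.32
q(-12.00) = 689.77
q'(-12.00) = -114.58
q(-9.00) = 388.78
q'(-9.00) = -86.08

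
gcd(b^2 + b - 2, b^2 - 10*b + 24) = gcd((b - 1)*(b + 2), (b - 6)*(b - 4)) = 1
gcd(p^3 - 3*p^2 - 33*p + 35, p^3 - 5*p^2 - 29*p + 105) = p^2 - 2*p - 35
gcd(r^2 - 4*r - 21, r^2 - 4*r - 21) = r^2 - 4*r - 21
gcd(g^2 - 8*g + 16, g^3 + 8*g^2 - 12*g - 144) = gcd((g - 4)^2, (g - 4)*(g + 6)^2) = g - 4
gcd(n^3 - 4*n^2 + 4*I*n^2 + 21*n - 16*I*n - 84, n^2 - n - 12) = n - 4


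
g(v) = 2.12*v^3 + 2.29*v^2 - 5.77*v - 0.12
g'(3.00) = 65.21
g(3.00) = 60.42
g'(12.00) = 965.03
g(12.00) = 3923.76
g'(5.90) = 242.64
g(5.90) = 480.96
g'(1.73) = 21.19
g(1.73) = 7.73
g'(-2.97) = 36.73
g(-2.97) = -18.32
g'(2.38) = 41.16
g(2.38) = 27.70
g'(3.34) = 80.48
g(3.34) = 85.15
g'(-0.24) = -6.50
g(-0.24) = 1.37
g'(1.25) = 9.89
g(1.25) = 0.39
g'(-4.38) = 96.18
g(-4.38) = -109.05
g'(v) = 6.36*v^2 + 4.58*v - 5.77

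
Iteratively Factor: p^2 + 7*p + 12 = (p + 4)*(p + 3)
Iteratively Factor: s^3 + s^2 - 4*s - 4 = (s - 2)*(s^2 + 3*s + 2) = (s - 2)*(s + 2)*(s + 1)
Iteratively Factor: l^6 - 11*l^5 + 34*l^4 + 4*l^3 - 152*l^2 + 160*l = (l - 2)*(l^5 - 9*l^4 + 16*l^3 + 36*l^2 - 80*l) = (l - 2)*(l + 2)*(l^4 - 11*l^3 + 38*l^2 - 40*l) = (l - 2)^2*(l + 2)*(l^3 - 9*l^2 + 20*l) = l*(l - 2)^2*(l + 2)*(l^2 - 9*l + 20) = l*(l - 5)*(l - 2)^2*(l + 2)*(l - 4)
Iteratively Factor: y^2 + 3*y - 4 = (y + 4)*(y - 1)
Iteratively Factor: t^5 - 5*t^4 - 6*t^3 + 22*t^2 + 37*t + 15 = (t - 3)*(t^4 - 2*t^3 - 12*t^2 - 14*t - 5) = (t - 3)*(t + 1)*(t^3 - 3*t^2 - 9*t - 5) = (t - 3)*(t + 1)^2*(t^2 - 4*t - 5) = (t - 3)*(t + 1)^3*(t - 5)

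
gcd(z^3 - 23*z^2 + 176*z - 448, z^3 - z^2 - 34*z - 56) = z - 7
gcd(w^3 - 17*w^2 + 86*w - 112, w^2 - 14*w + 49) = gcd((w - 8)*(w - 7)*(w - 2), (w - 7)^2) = w - 7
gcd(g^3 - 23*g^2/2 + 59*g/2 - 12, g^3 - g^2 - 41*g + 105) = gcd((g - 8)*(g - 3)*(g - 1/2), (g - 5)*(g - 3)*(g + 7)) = g - 3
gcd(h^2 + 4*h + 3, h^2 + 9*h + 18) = h + 3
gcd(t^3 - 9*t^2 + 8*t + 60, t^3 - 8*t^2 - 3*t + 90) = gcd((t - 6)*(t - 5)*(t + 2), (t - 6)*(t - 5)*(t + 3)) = t^2 - 11*t + 30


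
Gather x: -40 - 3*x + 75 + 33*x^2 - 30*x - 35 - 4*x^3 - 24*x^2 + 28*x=-4*x^3 + 9*x^2 - 5*x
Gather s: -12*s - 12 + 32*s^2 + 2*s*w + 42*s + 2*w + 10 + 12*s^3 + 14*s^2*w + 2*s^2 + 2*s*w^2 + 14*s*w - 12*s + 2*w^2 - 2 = 12*s^3 + s^2*(14*w + 34) + s*(2*w^2 + 16*w + 18) + 2*w^2 + 2*w - 4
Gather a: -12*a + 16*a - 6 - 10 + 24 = 4*a + 8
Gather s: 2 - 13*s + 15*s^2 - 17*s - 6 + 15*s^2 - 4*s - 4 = 30*s^2 - 34*s - 8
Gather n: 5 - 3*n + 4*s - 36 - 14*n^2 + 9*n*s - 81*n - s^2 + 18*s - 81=-14*n^2 + n*(9*s - 84) - s^2 + 22*s - 112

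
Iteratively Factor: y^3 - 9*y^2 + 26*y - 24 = (y - 4)*(y^2 - 5*y + 6) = (y - 4)*(y - 3)*(y - 2)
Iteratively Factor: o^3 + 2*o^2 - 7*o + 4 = (o - 1)*(o^2 + 3*o - 4) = (o - 1)*(o + 4)*(o - 1)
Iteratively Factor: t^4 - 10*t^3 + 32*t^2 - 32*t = (t)*(t^3 - 10*t^2 + 32*t - 32) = t*(t - 2)*(t^2 - 8*t + 16) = t*(t - 4)*(t - 2)*(t - 4)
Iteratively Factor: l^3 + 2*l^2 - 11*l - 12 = (l + 4)*(l^2 - 2*l - 3) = (l - 3)*(l + 4)*(l + 1)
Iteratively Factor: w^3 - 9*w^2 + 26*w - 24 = (w - 3)*(w^2 - 6*w + 8) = (w - 3)*(w - 2)*(w - 4)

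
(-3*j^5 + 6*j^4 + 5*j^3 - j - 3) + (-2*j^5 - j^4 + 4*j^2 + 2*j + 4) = -5*j^5 + 5*j^4 + 5*j^3 + 4*j^2 + j + 1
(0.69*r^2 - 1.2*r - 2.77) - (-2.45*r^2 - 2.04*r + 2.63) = 3.14*r^2 + 0.84*r - 5.4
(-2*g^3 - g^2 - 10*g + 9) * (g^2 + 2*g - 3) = -2*g^5 - 5*g^4 - 6*g^3 - 8*g^2 + 48*g - 27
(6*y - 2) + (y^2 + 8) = y^2 + 6*y + 6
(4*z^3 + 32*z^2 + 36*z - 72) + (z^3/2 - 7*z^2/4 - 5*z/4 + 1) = 9*z^3/2 + 121*z^2/4 + 139*z/4 - 71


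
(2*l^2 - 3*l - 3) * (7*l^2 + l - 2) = 14*l^4 - 19*l^3 - 28*l^2 + 3*l + 6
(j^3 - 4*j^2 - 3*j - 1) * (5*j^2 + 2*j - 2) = 5*j^5 - 18*j^4 - 25*j^3 - 3*j^2 + 4*j + 2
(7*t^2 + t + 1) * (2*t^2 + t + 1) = 14*t^4 + 9*t^3 + 10*t^2 + 2*t + 1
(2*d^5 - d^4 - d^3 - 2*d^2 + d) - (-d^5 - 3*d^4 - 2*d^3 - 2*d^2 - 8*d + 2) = 3*d^5 + 2*d^4 + d^3 + 9*d - 2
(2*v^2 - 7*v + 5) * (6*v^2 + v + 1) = 12*v^4 - 40*v^3 + 25*v^2 - 2*v + 5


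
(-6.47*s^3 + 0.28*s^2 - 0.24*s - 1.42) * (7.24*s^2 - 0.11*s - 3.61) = -46.8428*s^5 + 2.7389*s^4 + 21.5883*s^3 - 11.2652*s^2 + 1.0226*s + 5.1262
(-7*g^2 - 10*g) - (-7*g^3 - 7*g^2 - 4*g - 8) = 7*g^3 - 6*g + 8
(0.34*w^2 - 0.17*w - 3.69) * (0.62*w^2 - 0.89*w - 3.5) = 0.2108*w^4 - 0.408*w^3 - 3.3265*w^2 + 3.8791*w + 12.915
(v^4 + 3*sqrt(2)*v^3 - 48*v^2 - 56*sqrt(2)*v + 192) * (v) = v^5 + 3*sqrt(2)*v^4 - 48*v^3 - 56*sqrt(2)*v^2 + 192*v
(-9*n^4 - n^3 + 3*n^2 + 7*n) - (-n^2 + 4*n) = -9*n^4 - n^3 + 4*n^2 + 3*n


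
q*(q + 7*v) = q^2 + 7*q*v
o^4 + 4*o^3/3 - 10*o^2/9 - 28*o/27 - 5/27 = (o - 1)*(o + 1/3)^2*(o + 5/3)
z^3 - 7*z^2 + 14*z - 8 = (z - 4)*(z - 2)*(z - 1)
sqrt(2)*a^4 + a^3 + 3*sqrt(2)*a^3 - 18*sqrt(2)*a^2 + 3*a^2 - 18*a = a*(a - 3)*(a + 6)*(sqrt(2)*a + 1)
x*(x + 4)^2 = x^3 + 8*x^2 + 16*x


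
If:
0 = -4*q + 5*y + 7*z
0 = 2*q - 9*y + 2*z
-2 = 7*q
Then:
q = -2/7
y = -44/511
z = -52/511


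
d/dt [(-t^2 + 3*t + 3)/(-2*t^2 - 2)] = (3*t^2 + 8*t - 3)/(2*(t^4 + 2*t^2 + 1))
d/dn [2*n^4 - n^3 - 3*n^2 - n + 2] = 8*n^3 - 3*n^2 - 6*n - 1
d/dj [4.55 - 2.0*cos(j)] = 2.0*sin(j)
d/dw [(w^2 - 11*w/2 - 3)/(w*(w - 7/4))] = 12*(5*w^2 + 8*w - 7)/(w^2*(16*w^2 - 56*w + 49))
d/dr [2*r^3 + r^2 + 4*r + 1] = 6*r^2 + 2*r + 4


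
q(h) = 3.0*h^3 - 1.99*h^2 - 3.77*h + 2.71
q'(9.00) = 689.41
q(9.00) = 1994.59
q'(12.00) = 1244.47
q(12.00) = 4854.91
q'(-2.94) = 85.72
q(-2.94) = -79.64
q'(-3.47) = 118.41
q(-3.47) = -133.52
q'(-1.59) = 25.31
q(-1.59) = -8.39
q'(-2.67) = 71.02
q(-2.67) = -58.51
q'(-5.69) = 310.26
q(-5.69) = -592.93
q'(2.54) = 44.19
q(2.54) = 29.46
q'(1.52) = 10.97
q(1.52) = 2.92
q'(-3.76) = 138.43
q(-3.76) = -170.72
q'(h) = 9.0*h^2 - 3.98*h - 3.77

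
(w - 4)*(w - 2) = w^2 - 6*w + 8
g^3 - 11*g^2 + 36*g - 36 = (g - 6)*(g - 3)*(g - 2)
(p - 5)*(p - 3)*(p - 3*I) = p^3 - 8*p^2 - 3*I*p^2 + 15*p + 24*I*p - 45*I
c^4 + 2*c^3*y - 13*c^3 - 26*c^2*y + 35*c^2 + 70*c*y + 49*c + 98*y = (c - 7)^2*(c + 1)*(c + 2*y)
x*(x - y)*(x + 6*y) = x^3 + 5*x^2*y - 6*x*y^2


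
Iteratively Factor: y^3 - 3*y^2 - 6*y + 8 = (y - 4)*(y^2 + y - 2) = (y - 4)*(y - 1)*(y + 2)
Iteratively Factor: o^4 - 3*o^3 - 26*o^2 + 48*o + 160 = (o - 4)*(o^3 + o^2 - 22*o - 40) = (o - 4)*(o + 4)*(o^2 - 3*o - 10) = (o - 4)*(o + 2)*(o + 4)*(o - 5)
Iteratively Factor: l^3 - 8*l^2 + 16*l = (l - 4)*(l^2 - 4*l) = (l - 4)^2*(l)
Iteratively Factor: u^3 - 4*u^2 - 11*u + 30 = (u + 3)*(u^2 - 7*u + 10) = (u - 2)*(u + 3)*(u - 5)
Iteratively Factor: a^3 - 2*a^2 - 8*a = (a - 4)*(a^2 + 2*a) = (a - 4)*(a + 2)*(a)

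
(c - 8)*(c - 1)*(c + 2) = c^3 - 7*c^2 - 10*c + 16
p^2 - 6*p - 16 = (p - 8)*(p + 2)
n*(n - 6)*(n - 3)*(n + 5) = n^4 - 4*n^3 - 27*n^2 + 90*n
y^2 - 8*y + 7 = (y - 7)*(y - 1)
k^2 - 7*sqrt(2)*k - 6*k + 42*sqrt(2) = (k - 6)*(k - 7*sqrt(2))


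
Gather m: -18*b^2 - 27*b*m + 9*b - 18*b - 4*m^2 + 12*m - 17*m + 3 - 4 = -18*b^2 - 9*b - 4*m^2 + m*(-27*b - 5) - 1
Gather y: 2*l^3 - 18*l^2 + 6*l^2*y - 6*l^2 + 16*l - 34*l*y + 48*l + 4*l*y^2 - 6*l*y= 2*l^3 - 24*l^2 + 4*l*y^2 + 64*l + y*(6*l^2 - 40*l)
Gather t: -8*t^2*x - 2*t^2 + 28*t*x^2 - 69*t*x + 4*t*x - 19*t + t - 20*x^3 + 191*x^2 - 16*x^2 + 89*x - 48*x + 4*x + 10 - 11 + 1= t^2*(-8*x - 2) + t*(28*x^2 - 65*x - 18) - 20*x^3 + 175*x^2 + 45*x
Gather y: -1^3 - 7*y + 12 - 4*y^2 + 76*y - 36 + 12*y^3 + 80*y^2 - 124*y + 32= 12*y^3 + 76*y^2 - 55*y + 7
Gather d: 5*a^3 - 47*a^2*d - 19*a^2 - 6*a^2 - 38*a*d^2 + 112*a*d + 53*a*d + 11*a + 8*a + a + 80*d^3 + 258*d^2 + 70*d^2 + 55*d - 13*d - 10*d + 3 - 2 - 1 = 5*a^3 - 25*a^2 + 20*a + 80*d^3 + d^2*(328 - 38*a) + d*(-47*a^2 + 165*a + 32)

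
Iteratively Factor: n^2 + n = (n + 1)*(n)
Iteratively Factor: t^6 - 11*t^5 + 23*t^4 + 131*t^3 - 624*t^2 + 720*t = (t - 5)*(t^5 - 6*t^4 - 7*t^3 + 96*t^2 - 144*t) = (t - 5)*(t - 3)*(t^4 - 3*t^3 - 16*t^2 + 48*t) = (t - 5)*(t - 3)*(t + 4)*(t^3 - 7*t^2 + 12*t) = (t - 5)*(t - 4)*(t - 3)*(t + 4)*(t^2 - 3*t) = (t - 5)*(t - 4)*(t - 3)^2*(t + 4)*(t)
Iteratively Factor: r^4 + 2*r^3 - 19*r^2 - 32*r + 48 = (r + 3)*(r^3 - r^2 - 16*r + 16) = (r - 1)*(r + 3)*(r^2 - 16) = (r - 4)*(r - 1)*(r + 3)*(r + 4)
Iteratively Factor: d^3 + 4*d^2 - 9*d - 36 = (d + 4)*(d^2 - 9) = (d - 3)*(d + 4)*(d + 3)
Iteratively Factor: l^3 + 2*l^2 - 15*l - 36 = (l - 4)*(l^2 + 6*l + 9) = (l - 4)*(l + 3)*(l + 3)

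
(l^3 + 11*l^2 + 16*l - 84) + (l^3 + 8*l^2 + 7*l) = 2*l^3 + 19*l^2 + 23*l - 84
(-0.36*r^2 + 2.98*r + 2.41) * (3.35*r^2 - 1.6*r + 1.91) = -1.206*r^4 + 10.559*r^3 + 2.6179*r^2 + 1.8358*r + 4.6031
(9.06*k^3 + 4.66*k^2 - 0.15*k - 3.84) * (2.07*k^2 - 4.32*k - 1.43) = 18.7542*k^5 - 29.493*k^4 - 33.3975*k^3 - 13.9646*k^2 + 16.8033*k + 5.4912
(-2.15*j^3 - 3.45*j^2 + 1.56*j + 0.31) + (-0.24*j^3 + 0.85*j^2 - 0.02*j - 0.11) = -2.39*j^3 - 2.6*j^2 + 1.54*j + 0.2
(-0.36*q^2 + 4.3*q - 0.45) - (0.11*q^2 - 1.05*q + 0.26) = -0.47*q^2 + 5.35*q - 0.71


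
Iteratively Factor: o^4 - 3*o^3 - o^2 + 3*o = (o)*(o^3 - 3*o^2 - o + 3) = o*(o - 1)*(o^2 - 2*o - 3) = o*(o - 1)*(o + 1)*(o - 3)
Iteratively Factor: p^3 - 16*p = (p)*(p^2 - 16) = p*(p + 4)*(p - 4)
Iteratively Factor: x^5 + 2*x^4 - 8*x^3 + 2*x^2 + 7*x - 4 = (x - 1)*(x^4 + 3*x^3 - 5*x^2 - 3*x + 4) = (x - 1)^2*(x^3 + 4*x^2 - x - 4) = (x - 1)^2*(x + 4)*(x^2 - 1) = (x - 1)^2*(x + 1)*(x + 4)*(x - 1)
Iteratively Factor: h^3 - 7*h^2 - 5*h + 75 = (h - 5)*(h^2 - 2*h - 15) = (h - 5)^2*(h + 3)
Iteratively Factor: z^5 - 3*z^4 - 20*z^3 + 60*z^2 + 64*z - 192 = (z - 2)*(z^4 - z^3 - 22*z^2 + 16*z + 96) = (z - 3)*(z - 2)*(z^3 + 2*z^2 - 16*z - 32) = (z - 3)*(z - 2)*(z + 4)*(z^2 - 2*z - 8) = (z - 3)*(z - 2)*(z + 2)*(z + 4)*(z - 4)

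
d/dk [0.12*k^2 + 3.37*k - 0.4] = 0.24*k + 3.37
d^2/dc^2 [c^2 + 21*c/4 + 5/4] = 2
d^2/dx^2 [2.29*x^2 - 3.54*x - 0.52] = 4.58000000000000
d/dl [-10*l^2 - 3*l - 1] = -20*l - 3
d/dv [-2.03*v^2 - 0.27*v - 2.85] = -4.06*v - 0.27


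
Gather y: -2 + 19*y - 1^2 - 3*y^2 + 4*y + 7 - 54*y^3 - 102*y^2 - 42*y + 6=-54*y^3 - 105*y^2 - 19*y + 10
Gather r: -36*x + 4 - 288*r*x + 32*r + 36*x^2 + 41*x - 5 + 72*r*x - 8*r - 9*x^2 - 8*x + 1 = r*(24 - 216*x) + 27*x^2 - 3*x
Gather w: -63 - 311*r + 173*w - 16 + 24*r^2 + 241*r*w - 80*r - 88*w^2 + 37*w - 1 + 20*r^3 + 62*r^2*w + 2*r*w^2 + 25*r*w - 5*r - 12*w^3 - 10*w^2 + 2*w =20*r^3 + 24*r^2 - 396*r - 12*w^3 + w^2*(2*r - 98) + w*(62*r^2 + 266*r + 212) - 80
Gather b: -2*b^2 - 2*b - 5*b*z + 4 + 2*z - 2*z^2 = -2*b^2 + b*(-5*z - 2) - 2*z^2 + 2*z + 4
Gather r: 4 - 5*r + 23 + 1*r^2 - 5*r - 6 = r^2 - 10*r + 21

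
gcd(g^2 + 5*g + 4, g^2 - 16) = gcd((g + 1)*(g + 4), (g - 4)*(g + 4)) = g + 4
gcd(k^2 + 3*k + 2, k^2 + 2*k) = k + 2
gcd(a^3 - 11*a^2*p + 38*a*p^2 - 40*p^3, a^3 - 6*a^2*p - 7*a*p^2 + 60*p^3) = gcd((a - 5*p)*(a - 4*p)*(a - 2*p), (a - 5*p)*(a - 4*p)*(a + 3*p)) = a^2 - 9*a*p + 20*p^2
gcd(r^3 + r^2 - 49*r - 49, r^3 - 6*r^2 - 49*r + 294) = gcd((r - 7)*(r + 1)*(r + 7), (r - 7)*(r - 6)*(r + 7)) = r^2 - 49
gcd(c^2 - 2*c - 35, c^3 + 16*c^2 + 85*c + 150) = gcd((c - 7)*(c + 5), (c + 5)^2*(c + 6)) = c + 5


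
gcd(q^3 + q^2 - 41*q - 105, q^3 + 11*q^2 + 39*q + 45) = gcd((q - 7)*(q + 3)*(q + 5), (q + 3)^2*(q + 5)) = q^2 + 8*q + 15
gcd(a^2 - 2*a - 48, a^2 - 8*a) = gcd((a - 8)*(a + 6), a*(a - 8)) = a - 8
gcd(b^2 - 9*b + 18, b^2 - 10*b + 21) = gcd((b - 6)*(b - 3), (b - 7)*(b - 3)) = b - 3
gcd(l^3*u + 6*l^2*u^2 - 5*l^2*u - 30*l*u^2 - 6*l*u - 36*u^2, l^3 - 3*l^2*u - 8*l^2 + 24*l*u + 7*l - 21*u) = 1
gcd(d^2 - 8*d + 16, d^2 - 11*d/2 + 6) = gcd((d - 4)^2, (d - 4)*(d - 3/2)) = d - 4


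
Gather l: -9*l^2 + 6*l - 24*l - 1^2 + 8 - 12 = -9*l^2 - 18*l - 5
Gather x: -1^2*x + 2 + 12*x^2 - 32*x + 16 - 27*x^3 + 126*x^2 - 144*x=-27*x^3 + 138*x^2 - 177*x + 18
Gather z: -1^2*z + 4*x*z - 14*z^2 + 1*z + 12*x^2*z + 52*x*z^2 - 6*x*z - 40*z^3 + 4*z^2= -40*z^3 + z^2*(52*x - 10) + z*(12*x^2 - 2*x)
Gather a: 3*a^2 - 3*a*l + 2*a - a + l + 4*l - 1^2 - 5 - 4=3*a^2 + a*(1 - 3*l) + 5*l - 10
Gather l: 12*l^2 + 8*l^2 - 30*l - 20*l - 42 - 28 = 20*l^2 - 50*l - 70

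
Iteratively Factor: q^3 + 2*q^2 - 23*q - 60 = (q - 5)*(q^2 + 7*q + 12) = (q - 5)*(q + 4)*(q + 3)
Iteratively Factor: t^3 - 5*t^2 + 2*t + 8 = (t + 1)*(t^2 - 6*t + 8) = (t - 2)*(t + 1)*(t - 4)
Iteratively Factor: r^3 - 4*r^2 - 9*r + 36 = (r - 4)*(r^2 - 9) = (r - 4)*(r + 3)*(r - 3)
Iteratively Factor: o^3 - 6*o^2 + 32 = (o - 4)*(o^2 - 2*o - 8) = (o - 4)*(o + 2)*(o - 4)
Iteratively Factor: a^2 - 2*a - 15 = (a - 5)*(a + 3)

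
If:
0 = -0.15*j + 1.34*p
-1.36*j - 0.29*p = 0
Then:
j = 0.00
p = 0.00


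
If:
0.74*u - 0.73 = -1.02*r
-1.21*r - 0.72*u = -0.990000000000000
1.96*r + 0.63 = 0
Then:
No Solution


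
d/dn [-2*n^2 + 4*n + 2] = 4 - 4*n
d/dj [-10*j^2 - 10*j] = -20*j - 10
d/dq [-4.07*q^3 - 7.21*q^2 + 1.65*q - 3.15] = -12.21*q^2 - 14.42*q + 1.65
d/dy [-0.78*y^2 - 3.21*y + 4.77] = -1.56*y - 3.21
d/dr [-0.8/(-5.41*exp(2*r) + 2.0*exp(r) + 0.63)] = (1.6 - 8.656*exp(r))*exp(r)/(-5.41*exp(2*r) + 2.0*exp(r) + 0.63)^2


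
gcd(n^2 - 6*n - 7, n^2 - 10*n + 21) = n - 7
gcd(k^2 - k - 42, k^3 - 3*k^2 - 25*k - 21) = k - 7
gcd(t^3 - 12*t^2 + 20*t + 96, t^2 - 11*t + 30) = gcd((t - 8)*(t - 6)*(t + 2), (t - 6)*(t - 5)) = t - 6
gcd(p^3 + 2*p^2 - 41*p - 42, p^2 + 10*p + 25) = 1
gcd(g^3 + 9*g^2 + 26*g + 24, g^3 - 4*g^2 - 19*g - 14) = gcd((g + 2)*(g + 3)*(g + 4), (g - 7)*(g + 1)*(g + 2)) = g + 2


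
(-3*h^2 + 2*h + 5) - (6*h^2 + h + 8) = -9*h^2 + h - 3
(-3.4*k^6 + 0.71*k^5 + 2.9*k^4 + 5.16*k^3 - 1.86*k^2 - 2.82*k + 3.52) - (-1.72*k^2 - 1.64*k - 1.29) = -3.4*k^6 + 0.71*k^5 + 2.9*k^4 + 5.16*k^3 - 0.14*k^2 - 1.18*k + 4.81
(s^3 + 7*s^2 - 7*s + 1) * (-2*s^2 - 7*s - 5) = -2*s^5 - 21*s^4 - 40*s^3 + 12*s^2 + 28*s - 5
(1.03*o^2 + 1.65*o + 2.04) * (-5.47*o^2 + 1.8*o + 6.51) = -5.6341*o^4 - 7.1715*o^3 - 1.4835*o^2 + 14.4135*o + 13.2804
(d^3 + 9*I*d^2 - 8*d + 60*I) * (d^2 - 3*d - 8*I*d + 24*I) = d^5 - 3*d^4 + I*d^4 + 64*d^3 - 3*I*d^3 - 192*d^2 + 124*I*d^2 + 480*d - 372*I*d - 1440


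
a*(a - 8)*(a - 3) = a^3 - 11*a^2 + 24*a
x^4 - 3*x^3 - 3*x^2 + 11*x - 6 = (x - 3)*(x - 1)^2*(x + 2)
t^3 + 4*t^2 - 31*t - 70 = (t - 5)*(t + 2)*(t + 7)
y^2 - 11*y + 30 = (y - 6)*(y - 5)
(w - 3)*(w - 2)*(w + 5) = w^3 - 19*w + 30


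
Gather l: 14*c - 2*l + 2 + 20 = 14*c - 2*l + 22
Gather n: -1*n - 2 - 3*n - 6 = -4*n - 8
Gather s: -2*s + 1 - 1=-2*s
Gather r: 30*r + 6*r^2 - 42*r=6*r^2 - 12*r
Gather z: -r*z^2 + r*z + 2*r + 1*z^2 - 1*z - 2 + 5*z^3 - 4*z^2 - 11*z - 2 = 2*r + 5*z^3 + z^2*(-r - 3) + z*(r - 12) - 4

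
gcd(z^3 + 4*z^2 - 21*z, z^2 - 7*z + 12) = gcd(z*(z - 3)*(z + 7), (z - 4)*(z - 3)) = z - 3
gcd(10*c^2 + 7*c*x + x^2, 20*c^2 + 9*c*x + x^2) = 5*c + x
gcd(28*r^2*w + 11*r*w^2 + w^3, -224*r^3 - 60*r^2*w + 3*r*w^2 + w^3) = 28*r^2 + 11*r*w + w^2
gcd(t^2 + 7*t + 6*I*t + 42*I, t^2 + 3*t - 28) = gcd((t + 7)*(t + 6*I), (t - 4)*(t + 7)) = t + 7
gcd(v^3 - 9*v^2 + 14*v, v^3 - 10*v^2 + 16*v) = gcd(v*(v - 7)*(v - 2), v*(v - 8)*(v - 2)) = v^2 - 2*v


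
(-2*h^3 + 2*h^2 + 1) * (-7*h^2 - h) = 14*h^5 - 12*h^4 - 2*h^3 - 7*h^2 - h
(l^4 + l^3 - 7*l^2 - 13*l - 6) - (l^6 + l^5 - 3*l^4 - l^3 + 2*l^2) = -l^6 - l^5 + 4*l^4 + 2*l^3 - 9*l^2 - 13*l - 6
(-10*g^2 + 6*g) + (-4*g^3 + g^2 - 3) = -4*g^3 - 9*g^2 + 6*g - 3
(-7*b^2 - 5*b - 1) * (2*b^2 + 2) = -14*b^4 - 10*b^3 - 16*b^2 - 10*b - 2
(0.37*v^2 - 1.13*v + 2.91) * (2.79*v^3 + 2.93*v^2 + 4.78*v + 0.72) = 1.0323*v^5 - 2.0686*v^4 + 6.5766*v^3 + 3.3913*v^2 + 13.0962*v + 2.0952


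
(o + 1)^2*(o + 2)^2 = o^4 + 6*o^3 + 13*o^2 + 12*o + 4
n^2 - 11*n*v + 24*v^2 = (n - 8*v)*(n - 3*v)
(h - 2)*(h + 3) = h^2 + h - 6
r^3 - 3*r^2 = r^2*(r - 3)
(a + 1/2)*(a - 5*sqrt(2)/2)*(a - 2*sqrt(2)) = a^3 - 9*sqrt(2)*a^2/2 + a^2/2 - 9*sqrt(2)*a/4 + 10*a + 5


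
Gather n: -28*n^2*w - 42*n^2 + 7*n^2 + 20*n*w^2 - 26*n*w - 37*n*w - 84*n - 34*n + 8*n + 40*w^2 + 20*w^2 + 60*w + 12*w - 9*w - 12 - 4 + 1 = n^2*(-28*w - 35) + n*(20*w^2 - 63*w - 110) + 60*w^2 + 63*w - 15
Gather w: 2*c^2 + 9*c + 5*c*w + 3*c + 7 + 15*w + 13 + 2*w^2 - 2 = 2*c^2 + 12*c + 2*w^2 + w*(5*c + 15) + 18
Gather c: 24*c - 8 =24*c - 8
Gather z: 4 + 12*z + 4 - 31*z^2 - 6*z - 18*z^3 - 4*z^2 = -18*z^3 - 35*z^2 + 6*z + 8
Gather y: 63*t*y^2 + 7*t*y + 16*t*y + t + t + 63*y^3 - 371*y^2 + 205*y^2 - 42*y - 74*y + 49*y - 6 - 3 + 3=2*t + 63*y^3 + y^2*(63*t - 166) + y*(23*t - 67) - 6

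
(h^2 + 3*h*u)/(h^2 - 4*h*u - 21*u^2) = h/(h - 7*u)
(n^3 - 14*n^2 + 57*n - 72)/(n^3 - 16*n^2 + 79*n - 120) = (n - 3)/(n - 5)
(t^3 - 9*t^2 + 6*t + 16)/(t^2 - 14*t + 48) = (t^2 - t - 2)/(t - 6)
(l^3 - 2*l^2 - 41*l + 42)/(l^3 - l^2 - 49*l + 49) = (l + 6)/(l + 7)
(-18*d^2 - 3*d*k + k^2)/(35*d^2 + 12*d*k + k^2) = (-18*d^2 - 3*d*k + k^2)/(35*d^2 + 12*d*k + k^2)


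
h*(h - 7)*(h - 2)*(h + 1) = h^4 - 8*h^3 + 5*h^2 + 14*h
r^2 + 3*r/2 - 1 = (r - 1/2)*(r + 2)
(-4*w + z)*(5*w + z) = -20*w^2 + w*z + z^2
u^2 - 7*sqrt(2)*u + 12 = (u - 6*sqrt(2))*(u - sqrt(2))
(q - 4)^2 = q^2 - 8*q + 16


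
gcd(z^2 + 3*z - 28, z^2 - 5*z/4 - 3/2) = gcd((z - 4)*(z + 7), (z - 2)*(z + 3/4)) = 1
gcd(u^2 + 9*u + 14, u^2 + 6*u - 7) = u + 7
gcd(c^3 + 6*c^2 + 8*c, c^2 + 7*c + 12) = c + 4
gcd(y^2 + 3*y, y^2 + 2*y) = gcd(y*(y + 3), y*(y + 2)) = y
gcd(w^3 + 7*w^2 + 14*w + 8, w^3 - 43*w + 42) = 1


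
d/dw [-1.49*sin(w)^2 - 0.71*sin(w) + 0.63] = -(2.98*sin(w) + 0.71)*cos(w)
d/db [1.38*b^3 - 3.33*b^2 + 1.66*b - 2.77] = 4.14*b^2 - 6.66*b + 1.66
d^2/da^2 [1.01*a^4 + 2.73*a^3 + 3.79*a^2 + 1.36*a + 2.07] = 12.12*a^2 + 16.38*a + 7.58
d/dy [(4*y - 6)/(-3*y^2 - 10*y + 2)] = 4*(3*y^2 - 9*y - 13)/(9*y^4 + 60*y^3 + 88*y^2 - 40*y + 4)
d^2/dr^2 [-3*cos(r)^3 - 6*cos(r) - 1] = 3*(5 - 9*sin(r)^2)*cos(r)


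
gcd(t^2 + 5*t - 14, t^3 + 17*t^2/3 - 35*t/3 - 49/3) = t + 7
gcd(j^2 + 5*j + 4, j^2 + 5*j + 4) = j^2 + 5*j + 4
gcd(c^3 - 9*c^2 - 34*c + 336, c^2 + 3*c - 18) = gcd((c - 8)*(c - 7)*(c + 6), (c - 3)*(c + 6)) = c + 6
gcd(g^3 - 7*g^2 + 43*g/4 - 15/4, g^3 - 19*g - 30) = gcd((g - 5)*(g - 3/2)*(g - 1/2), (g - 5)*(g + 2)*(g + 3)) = g - 5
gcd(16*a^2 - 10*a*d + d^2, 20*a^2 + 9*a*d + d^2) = 1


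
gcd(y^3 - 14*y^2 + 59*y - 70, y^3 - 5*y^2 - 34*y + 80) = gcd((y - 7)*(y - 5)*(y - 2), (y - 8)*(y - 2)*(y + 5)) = y - 2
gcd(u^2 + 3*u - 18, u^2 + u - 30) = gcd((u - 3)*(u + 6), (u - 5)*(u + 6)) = u + 6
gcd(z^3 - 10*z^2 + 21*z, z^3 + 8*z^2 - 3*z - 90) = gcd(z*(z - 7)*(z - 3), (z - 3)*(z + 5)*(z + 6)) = z - 3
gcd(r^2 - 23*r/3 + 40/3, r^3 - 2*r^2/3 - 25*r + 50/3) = r - 5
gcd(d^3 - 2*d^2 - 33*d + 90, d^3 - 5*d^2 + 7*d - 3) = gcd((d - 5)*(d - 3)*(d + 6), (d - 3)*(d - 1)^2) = d - 3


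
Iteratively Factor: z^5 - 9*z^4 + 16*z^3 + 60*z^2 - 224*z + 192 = (z - 2)*(z^4 - 7*z^3 + 2*z^2 + 64*z - 96) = (z - 2)^2*(z^3 - 5*z^2 - 8*z + 48) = (z - 2)^2*(z + 3)*(z^2 - 8*z + 16) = (z - 4)*(z - 2)^2*(z + 3)*(z - 4)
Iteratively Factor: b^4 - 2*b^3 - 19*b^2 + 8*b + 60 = (b + 2)*(b^3 - 4*b^2 - 11*b + 30) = (b - 2)*(b + 2)*(b^2 - 2*b - 15) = (b - 2)*(b + 2)*(b + 3)*(b - 5)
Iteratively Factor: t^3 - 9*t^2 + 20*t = (t)*(t^2 - 9*t + 20) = t*(t - 4)*(t - 5)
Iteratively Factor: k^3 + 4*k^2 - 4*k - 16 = (k + 4)*(k^2 - 4) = (k - 2)*(k + 4)*(k + 2)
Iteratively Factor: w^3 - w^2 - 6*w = (w)*(w^2 - w - 6) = w*(w - 3)*(w + 2)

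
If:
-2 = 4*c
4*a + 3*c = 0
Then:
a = 3/8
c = -1/2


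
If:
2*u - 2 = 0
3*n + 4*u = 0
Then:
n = -4/3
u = 1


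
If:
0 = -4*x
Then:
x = 0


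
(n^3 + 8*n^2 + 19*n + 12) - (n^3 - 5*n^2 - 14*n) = 13*n^2 + 33*n + 12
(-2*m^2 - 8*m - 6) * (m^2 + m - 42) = -2*m^4 - 10*m^3 + 70*m^2 + 330*m + 252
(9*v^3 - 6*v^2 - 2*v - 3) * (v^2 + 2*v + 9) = 9*v^5 + 12*v^4 + 67*v^3 - 61*v^2 - 24*v - 27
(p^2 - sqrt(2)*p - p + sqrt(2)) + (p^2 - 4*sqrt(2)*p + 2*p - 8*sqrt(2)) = 2*p^2 - 5*sqrt(2)*p + p - 7*sqrt(2)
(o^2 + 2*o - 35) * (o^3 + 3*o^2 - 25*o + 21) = o^5 + 5*o^4 - 54*o^3 - 134*o^2 + 917*o - 735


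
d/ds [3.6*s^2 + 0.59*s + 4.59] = 7.2*s + 0.59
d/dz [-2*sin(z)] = -2*cos(z)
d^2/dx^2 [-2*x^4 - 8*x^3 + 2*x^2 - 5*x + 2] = -24*x^2 - 48*x + 4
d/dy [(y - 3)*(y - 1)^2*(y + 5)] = 4*y^3 - 36*y + 32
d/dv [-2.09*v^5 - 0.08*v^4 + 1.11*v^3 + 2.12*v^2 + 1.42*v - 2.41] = -10.45*v^4 - 0.32*v^3 + 3.33*v^2 + 4.24*v + 1.42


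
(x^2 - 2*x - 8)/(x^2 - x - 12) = (x + 2)/(x + 3)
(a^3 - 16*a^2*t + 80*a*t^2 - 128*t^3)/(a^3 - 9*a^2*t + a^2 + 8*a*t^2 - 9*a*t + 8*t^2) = (-a^2 + 8*a*t - 16*t^2)/(-a^2 + a*t - a + t)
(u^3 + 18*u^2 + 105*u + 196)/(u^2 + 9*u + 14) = (u^2 + 11*u + 28)/(u + 2)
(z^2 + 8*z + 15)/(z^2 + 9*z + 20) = (z + 3)/(z + 4)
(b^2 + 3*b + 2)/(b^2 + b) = (b + 2)/b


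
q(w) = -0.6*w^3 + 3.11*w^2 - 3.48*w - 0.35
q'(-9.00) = -205.26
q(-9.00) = 720.28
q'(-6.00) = -105.60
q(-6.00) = 262.09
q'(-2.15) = -25.17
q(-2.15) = 27.47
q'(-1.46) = -16.40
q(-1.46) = 13.23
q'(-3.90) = -55.12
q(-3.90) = 96.12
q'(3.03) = -1.16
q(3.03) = 0.97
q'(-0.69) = -8.63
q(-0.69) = 3.73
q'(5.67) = -26.08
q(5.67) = -29.47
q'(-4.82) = -75.28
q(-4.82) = 155.86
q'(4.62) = -13.16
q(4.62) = -9.21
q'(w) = -1.8*w^2 + 6.22*w - 3.48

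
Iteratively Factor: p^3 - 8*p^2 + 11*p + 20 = (p - 5)*(p^2 - 3*p - 4) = (p - 5)*(p + 1)*(p - 4)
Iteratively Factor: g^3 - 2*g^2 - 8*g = (g + 2)*(g^2 - 4*g) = (g - 4)*(g + 2)*(g)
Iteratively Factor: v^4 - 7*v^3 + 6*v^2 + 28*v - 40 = (v - 5)*(v^3 - 2*v^2 - 4*v + 8) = (v - 5)*(v - 2)*(v^2 - 4) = (v - 5)*(v - 2)*(v + 2)*(v - 2)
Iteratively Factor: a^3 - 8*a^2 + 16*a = (a - 4)*(a^2 - 4*a) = (a - 4)^2*(a)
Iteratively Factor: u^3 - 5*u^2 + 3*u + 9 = (u - 3)*(u^2 - 2*u - 3) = (u - 3)^2*(u + 1)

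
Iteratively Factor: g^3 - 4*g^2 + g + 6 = (g + 1)*(g^2 - 5*g + 6) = (g - 2)*(g + 1)*(g - 3)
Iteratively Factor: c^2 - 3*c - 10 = (c - 5)*(c + 2)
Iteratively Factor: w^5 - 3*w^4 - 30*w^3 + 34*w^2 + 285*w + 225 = (w + 1)*(w^4 - 4*w^3 - 26*w^2 + 60*w + 225) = (w + 1)*(w + 3)*(w^3 - 7*w^2 - 5*w + 75) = (w - 5)*(w + 1)*(w + 3)*(w^2 - 2*w - 15) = (w - 5)^2*(w + 1)*(w + 3)*(w + 3)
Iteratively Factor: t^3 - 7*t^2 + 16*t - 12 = (t - 2)*(t^2 - 5*t + 6) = (t - 3)*(t - 2)*(t - 2)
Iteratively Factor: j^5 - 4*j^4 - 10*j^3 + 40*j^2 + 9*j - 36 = (j - 3)*(j^4 - j^3 - 13*j^2 + j + 12) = (j - 3)*(j + 1)*(j^3 - 2*j^2 - 11*j + 12) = (j - 3)*(j + 1)*(j + 3)*(j^2 - 5*j + 4) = (j - 4)*(j - 3)*(j + 1)*(j + 3)*(j - 1)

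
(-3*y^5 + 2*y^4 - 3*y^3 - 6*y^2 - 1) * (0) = 0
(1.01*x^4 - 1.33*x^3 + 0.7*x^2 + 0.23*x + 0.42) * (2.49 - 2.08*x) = -2.1008*x^5 + 5.2813*x^4 - 4.7677*x^3 + 1.2646*x^2 - 0.3009*x + 1.0458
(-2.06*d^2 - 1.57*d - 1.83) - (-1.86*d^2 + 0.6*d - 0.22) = -0.2*d^2 - 2.17*d - 1.61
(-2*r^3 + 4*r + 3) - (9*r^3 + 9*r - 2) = -11*r^3 - 5*r + 5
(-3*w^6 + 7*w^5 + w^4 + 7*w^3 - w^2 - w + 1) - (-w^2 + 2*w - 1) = -3*w^6 + 7*w^5 + w^4 + 7*w^3 - 3*w + 2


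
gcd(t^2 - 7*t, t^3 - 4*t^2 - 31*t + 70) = t - 7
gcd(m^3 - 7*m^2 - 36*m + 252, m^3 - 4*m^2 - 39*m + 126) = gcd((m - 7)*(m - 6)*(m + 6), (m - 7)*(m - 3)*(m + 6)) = m^2 - m - 42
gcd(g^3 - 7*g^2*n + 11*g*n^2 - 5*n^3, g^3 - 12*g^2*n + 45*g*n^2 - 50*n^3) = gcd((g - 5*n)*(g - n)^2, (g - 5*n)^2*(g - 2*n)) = g - 5*n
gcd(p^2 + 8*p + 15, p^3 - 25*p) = p + 5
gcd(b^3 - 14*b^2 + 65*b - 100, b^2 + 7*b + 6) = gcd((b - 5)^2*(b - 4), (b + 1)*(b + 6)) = 1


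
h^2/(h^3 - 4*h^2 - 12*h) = h/(h^2 - 4*h - 12)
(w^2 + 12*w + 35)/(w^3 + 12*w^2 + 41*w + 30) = (w + 7)/(w^2 + 7*w + 6)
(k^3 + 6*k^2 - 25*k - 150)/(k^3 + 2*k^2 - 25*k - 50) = (k + 6)/(k + 2)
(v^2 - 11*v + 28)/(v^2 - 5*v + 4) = (v - 7)/(v - 1)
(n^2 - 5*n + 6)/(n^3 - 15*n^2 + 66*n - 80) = (n - 3)/(n^2 - 13*n + 40)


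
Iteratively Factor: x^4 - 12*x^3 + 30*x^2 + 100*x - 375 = (x - 5)*(x^3 - 7*x^2 - 5*x + 75) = (x - 5)^2*(x^2 - 2*x - 15) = (x - 5)^3*(x + 3)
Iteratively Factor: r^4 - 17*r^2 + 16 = (r + 1)*(r^3 - r^2 - 16*r + 16) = (r + 1)*(r + 4)*(r^2 - 5*r + 4) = (r - 1)*(r + 1)*(r + 4)*(r - 4)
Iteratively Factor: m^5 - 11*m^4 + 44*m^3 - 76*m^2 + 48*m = (m - 4)*(m^4 - 7*m^3 + 16*m^2 - 12*m) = (m - 4)*(m - 2)*(m^3 - 5*m^2 + 6*m) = (m - 4)*(m - 3)*(m - 2)*(m^2 - 2*m) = m*(m - 4)*(m - 3)*(m - 2)*(m - 2)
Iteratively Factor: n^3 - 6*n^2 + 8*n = (n - 2)*(n^2 - 4*n) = n*(n - 2)*(n - 4)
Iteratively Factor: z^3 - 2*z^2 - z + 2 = (z - 2)*(z^2 - 1) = (z - 2)*(z - 1)*(z + 1)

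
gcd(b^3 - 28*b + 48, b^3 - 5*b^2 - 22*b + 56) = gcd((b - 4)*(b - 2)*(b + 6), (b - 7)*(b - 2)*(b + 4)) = b - 2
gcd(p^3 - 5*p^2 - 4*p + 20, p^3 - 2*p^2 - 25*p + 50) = p^2 - 7*p + 10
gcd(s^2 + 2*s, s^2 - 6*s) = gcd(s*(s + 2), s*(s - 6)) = s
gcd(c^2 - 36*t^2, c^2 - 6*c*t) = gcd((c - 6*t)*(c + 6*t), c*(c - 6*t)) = -c + 6*t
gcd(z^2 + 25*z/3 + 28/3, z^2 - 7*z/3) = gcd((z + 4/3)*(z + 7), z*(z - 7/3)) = 1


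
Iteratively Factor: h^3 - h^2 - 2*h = (h - 2)*(h^2 + h) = (h - 2)*(h + 1)*(h)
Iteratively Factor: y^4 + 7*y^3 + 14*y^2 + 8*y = (y)*(y^3 + 7*y^2 + 14*y + 8) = y*(y + 4)*(y^2 + 3*y + 2) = y*(y + 1)*(y + 4)*(y + 2)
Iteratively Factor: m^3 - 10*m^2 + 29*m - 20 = (m - 4)*(m^2 - 6*m + 5) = (m - 5)*(m - 4)*(m - 1)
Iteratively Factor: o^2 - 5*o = (o - 5)*(o)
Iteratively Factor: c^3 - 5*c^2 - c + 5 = (c - 5)*(c^2 - 1) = (c - 5)*(c - 1)*(c + 1)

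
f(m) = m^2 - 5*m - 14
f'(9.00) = 13.00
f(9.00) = 22.00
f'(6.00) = 7.00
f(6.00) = -8.00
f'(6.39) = 7.78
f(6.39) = -5.12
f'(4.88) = 4.76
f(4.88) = -14.59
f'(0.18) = -4.64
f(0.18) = -14.87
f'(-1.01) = -7.02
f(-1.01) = -7.93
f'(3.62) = 2.24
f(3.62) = -19.00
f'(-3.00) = -11.00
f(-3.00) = 10.00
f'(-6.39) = -17.78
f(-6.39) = 58.78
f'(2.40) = -0.20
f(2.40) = -20.24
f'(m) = 2*m - 5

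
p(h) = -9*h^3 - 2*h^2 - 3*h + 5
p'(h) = -27*h^2 - 4*h - 3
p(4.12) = -670.72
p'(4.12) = -477.79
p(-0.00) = 5.00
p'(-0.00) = -3.00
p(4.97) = -1164.18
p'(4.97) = -689.80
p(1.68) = -48.36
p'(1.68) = -85.92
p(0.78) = -2.83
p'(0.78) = -22.55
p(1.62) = -43.37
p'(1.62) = -80.34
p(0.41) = 2.81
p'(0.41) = -9.18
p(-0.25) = 5.77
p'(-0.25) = -3.69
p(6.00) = -2029.00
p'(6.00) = -999.00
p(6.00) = -2029.00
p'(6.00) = -999.00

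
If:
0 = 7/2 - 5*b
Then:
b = 7/10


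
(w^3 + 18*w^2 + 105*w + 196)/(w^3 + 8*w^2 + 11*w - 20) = (w^2 + 14*w + 49)/(w^2 + 4*w - 5)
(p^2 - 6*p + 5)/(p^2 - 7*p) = (p^2 - 6*p + 5)/(p*(p - 7))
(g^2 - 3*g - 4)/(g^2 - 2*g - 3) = (g - 4)/(g - 3)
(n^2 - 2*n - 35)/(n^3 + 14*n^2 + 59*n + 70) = (n - 7)/(n^2 + 9*n + 14)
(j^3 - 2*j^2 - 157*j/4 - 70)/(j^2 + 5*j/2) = j - 9/2 - 28/j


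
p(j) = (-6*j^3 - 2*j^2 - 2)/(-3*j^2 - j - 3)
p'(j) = (6*j + 1)*(-6*j^3 - 2*j^2 - 2)/(-3*j^2 - j - 3)^2 + (-18*j^2 - 4*j)/(-3*j^2 - j - 3)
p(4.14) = 7.89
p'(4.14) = 2.07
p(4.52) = 8.67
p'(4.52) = 2.06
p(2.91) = 5.33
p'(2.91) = 2.10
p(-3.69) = -6.78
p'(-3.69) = 2.17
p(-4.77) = -9.08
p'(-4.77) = 2.10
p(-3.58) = -6.54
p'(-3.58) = 2.18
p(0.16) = 0.64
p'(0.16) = -0.05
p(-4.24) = -7.96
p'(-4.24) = 2.13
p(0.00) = 0.67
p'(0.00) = -0.22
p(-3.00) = -5.26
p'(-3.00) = 2.24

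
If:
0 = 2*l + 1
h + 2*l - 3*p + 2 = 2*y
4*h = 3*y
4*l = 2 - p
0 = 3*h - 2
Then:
No Solution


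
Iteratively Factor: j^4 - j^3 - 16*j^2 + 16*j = (j + 4)*(j^3 - 5*j^2 + 4*j) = (j - 1)*(j + 4)*(j^2 - 4*j) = (j - 4)*(j - 1)*(j + 4)*(j)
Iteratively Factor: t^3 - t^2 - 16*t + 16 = (t + 4)*(t^2 - 5*t + 4) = (t - 1)*(t + 4)*(t - 4)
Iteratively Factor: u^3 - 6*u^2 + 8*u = (u - 2)*(u^2 - 4*u) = u*(u - 2)*(u - 4)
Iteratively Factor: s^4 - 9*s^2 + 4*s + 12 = (s - 2)*(s^3 + 2*s^2 - 5*s - 6) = (s - 2)^2*(s^2 + 4*s + 3) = (s - 2)^2*(s + 3)*(s + 1)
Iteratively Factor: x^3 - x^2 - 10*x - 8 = (x + 2)*(x^2 - 3*x - 4) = (x - 4)*(x + 2)*(x + 1)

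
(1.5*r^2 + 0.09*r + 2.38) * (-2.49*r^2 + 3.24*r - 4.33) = -3.735*r^4 + 4.6359*r^3 - 12.1296*r^2 + 7.3215*r - 10.3054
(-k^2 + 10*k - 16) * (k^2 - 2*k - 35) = -k^4 + 12*k^3 - k^2 - 318*k + 560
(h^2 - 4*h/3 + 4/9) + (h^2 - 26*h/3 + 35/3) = 2*h^2 - 10*h + 109/9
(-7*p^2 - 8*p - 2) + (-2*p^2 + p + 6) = -9*p^2 - 7*p + 4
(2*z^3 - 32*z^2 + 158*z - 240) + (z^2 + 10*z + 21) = 2*z^3 - 31*z^2 + 168*z - 219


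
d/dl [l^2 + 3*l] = 2*l + 3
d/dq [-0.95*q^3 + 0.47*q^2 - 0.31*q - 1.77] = -2.85*q^2 + 0.94*q - 0.31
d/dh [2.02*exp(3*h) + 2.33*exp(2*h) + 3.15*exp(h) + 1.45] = (6.06*exp(2*h) + 4.66*exp(h) + 3.15)*exp(h)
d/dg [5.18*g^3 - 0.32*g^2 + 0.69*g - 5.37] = 15.54*g^2 - 0.64*g + 0.69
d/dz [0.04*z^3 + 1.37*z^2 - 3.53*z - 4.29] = 0.12*z^2 + 2.74*z - 3.53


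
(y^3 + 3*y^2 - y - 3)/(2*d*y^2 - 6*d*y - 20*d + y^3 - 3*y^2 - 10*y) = (-y^3 - 3*y^2 + y + 3)/(-2*d*y^2 + 6*d*y + 20*d - y^3 + 3*y^2 + 10*y)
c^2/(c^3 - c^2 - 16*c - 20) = c^2/(c^3 - c^2 - 16*c - 20)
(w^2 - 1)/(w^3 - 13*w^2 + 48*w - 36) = (w + 1)/(w^2 - 12*w + 36)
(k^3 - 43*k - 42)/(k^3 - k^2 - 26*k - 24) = (k^2 - k - 42)/(k^2 - 2*k - 24)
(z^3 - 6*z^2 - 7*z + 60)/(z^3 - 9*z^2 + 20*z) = (z + 3)/z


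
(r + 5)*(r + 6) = r^2 + 11*r + 30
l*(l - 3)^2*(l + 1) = l^4 - 5*l^3 + 3*l^2 + 9*l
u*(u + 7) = u^2 + 7*u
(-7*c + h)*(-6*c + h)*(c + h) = 42*c^3 + 29*c^2*h - 12*c*h^2 + h^3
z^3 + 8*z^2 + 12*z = z*(z + 2)*(z + 6)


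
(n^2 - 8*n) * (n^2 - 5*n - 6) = n^4 - 13*n^3 + 34*n^2 + 48*n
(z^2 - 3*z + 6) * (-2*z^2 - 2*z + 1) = -2*z^4 + 4*z^3 - 5*z^2 - 15*z + 6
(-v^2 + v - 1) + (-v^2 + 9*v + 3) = -2*v^2 + 10*v + 2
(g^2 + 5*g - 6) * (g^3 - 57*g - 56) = g^5 + 5*g^4 - 63*g^3 - 341*g^2 + 62*g + 336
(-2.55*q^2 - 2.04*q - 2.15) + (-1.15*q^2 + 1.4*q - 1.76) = -3.7*q^2 - 0.64*q - 3.91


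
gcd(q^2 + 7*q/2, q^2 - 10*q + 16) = 1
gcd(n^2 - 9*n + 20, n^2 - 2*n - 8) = n - 4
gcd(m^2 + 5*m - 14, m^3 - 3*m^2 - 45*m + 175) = m + 7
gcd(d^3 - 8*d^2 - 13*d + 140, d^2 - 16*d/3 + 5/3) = d - 5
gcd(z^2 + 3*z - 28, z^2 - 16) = z - 4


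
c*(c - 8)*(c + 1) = c^3 - 7*c^2 - 8*c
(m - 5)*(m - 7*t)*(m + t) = m^3 - 6*m^2*t - 5*m^2 - 7*m*t^2 + 30*m*t + 35*t^2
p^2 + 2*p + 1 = (p + 1)^2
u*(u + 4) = u^2 + 4*u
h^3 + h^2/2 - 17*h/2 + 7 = (h - 2)*(h - 1)*(h + 7/2)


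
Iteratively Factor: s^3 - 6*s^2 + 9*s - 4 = (s - 1)*(s^2 - 5*s + 4) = (s - 1)^2*(s - 4)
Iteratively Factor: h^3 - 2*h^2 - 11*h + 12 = (h - 4)*(h^2 + 2*h - 3) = (h - 4)*(h + 3)*(h - 1)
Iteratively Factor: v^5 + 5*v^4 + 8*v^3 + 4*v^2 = (v + 2)*(v^4 + 3*v^3 + 2*v^2) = v*(v + 2)*(v^3 + 3*v^2 + 2*v) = v^2*(v + 2)*(v^2 + 3*v + 2) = v^2*(v + 1)*(v + 2)*(v + 2)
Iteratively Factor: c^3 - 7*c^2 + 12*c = (c)*(c^2 - 7*c + 12) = c*(c - 4)*(c - 3)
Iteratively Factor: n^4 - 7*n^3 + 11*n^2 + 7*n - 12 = (n - 4)*(n^3 - 3*n^2 - n + 3) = (n - 4)*(n - 3)*(n^2 - 1) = (n - 4)*(n - 3)*(n - 1)*(n + 1)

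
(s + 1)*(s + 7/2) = s^2 + 9*s/2 + 7/2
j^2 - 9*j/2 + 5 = (j - 5/2)*(j - 2)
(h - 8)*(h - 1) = h^2 - 9*h + 8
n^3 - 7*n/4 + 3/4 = (n - 1)*(n - 1/2)*(n + 3/2)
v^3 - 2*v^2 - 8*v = v*(v - 4)*(v + 2)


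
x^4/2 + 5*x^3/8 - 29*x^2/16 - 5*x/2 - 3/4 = (x/2 + 1)*(x - 2)*(x + 1/2)*(x + 3/4)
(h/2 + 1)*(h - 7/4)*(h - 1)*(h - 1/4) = h^4/2 - h^3/2 - 57*h^2/32 + 71*h/32 - 7/16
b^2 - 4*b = b*(b - 4)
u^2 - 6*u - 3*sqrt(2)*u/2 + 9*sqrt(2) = (u - 6)*(u - 3*sqrt(2)/2)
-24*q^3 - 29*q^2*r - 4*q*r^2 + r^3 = (-8*q + r)*(q + r)*(3*q + r)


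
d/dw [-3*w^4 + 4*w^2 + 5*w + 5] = -12*w^3 + 8*w + 5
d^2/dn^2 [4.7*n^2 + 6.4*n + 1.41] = 9.40000000000000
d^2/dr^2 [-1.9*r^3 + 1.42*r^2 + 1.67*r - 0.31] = 2.84 - 11.4*r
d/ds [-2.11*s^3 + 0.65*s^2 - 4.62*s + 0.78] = -6.33*s^2 + 1.3*s - 4.62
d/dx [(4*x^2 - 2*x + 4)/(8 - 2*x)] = 2*(-x^2 + 8*x - 1)/(x^2 - 8*x + 16)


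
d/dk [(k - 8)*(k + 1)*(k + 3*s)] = 3*k^2 + 6*k*s - 14*k - 21*s - 8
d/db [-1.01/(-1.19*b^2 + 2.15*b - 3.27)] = (2.1715 - 2.4038*b)/(1.19*b^2 - 2.15*b + 3.27)^2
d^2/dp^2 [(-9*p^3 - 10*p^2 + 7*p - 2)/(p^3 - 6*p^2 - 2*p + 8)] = 2*(-64*p^6 - 33*p^5 + 234*p^4 + 574*p^3 - 1548*p^2 - 744*p - 632)/(p^9 - 18*p^8 + 102*p^7 - 120*p^6 - 492*p^5 + 696*p^4 + 760*p^3 - 1056*p^2 - 384*p + 512)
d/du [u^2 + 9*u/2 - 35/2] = 2*u + 9/2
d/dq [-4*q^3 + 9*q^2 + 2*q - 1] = -12*q^2 + 18*q + 2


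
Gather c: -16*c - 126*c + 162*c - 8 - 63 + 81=20*c + 10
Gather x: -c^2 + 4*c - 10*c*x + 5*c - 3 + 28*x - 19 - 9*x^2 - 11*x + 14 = -c^2 + 9*c - 9*x^2 + x*(17 - 10*c) - 8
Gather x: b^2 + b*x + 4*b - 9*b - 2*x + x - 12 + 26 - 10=b^2 - 5*b + x*(b - 1) + 4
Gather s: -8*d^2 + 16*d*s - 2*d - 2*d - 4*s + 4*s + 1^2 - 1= -8*d^2 + 16*d*s - 4*d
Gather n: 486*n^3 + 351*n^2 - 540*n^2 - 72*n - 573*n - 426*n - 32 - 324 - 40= 486*n^3 - 189*n^2 - 1071*n - 396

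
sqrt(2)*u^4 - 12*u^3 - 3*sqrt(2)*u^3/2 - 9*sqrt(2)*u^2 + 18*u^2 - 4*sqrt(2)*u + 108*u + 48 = (u - 4)*(u + 2)*(u - 6*sqrt(2))*(sqrt(2)*u + sqrt(2)/2)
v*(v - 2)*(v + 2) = v^3 - 4*v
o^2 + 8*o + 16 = (o + 4)^2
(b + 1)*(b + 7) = b^2 + 8*b + 7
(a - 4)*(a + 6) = a^2 + 2*a - 24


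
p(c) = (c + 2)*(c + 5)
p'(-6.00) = -5.00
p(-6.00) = 4.00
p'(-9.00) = -11.00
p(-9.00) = 28.00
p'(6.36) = 19.72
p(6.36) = 94.97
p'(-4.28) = -1.56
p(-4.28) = -1.64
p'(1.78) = 10.56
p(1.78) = 25.63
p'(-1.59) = 3.82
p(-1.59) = 1.40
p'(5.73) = 18.46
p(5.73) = 82.94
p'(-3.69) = -0.38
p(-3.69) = -2.21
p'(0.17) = 7.34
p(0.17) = 11.22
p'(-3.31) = 0.38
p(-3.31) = -2.21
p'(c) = 2*c + 7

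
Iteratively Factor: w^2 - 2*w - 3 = (w + 1)*(w - 3)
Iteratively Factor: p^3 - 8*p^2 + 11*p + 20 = (p + 1)*(p^2 - 9*p + 20) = (p - 4)*(p + 1)*(p - 5)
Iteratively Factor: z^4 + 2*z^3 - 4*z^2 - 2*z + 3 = (z - 1)*(z^3 + 3*z^2 - z - 3) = (z - 1)^2*(z^2 + 4*z + 3) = (z - 1)^2*(z + 3)*(z + 1)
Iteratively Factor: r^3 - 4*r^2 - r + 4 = (r - 1)*(r^2 - 3*r - 4) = (r - 1)*(r + 1)*(r - 4)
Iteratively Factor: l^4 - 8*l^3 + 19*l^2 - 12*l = (l - 4)*(l^3 - 4*l^2 + 3*l) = (l - 4)*(l - 3)*(l^2 - l) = l*(l - 4)*(l - 3)*(l - 1)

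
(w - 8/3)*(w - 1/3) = w^2 - 3*w + 8/9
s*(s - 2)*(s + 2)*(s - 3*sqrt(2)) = s^4 - 3*sqrt(2)*s^3 - 4*s^2 + 12*sqrt(2)*s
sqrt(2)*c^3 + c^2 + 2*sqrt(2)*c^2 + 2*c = c*(c + 2)*(sqrt(2)*c + 1)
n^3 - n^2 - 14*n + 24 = (n - 3)*(n - 2)*(n + 4)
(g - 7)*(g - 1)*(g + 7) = g^3 - g^2 - 49*g + 49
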